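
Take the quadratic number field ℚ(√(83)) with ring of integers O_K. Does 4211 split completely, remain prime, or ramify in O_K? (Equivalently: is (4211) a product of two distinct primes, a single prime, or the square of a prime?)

Since 83 ≢ 1 mod 4, the ring of integers is ℤ[√83] with discriminant 4·83 = 332.
4211 ∤ 332, so 4211 is unramified.
Euler's criterion: 83^2105 mod 4211 = 4210. Thus (83|4211) = -1.
Legendre symbol -1 ⇒ 4211 is inert.

inert — (4211) stays prime in O_K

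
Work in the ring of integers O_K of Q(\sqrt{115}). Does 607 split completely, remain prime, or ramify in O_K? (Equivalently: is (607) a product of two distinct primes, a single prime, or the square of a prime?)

607 splits in O_K

d = 115 ≡ 3 (mod 4), so O_K = ℤ[√115] and disc(K) = 4d = 460.
Since gcd(607, 460) = 1 the prime 607 does not ramify.
Euler's criterion: 115^303 mod 607 = 1. Thus (115|607) = 1.
d is a quadratic residue mod p, hence 607 splits in O_K.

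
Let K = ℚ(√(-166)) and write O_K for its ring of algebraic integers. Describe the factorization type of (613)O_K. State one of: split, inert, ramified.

Since -166 ≢ 1 mod 4, the ring of integers is ℤ[√-166] with discriminant 4·(-166) = -664.
disc(K) = -664 is not divisible by 613; 613 is unramified.
Compute (-166/613) via Euler: 447^((613-1)/2) mod 613 = 1, so (-166/613) = 1.
(-166/613) = 1, so 613 splits.

613 splits in O_K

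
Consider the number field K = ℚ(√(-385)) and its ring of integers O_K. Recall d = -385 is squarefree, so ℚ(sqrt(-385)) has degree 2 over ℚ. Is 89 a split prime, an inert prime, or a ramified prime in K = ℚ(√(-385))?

Since -385 ≢ 1 mod 4, the ring of integers is ℤ[√-385] with discriminant 4·(-385) = -1540.
disc(K) = -1540 is not divisible by 89; 89 is unramified.
Compute (-385/89) via Euler: 60^((89-1)/2) mod 89 = 88, so (-385/89) = -1.
(-385/89) = -1, so 89 is inert.

inert — (89) stays prime in O_K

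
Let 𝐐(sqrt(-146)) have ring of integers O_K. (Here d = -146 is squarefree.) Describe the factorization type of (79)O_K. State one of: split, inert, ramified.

inert — (79) stays prime in O_K

Since -146 ≢ 1 mod 4, the ring of integers is ℤ[√-146] with discriminant 4·(-146) = -584.
79 ∤ -584, so 79 is unramified.
Legendre symbol by Euler's criterion: (-146/79) ≡ (-146)^39 ≡ 78 (mod 79), i.e. (-146/79) = -1.
(-146/79) = -1, so 79 is inert.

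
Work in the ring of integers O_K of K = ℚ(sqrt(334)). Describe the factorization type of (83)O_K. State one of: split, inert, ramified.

p is inert

d = 334 ≡ 2 (mod 4), so O_K = ℤ[√334] and disc(K) = 4d = 1336.
disc(K) = 1336 is not divisible by 83; 83 is unramified.
(334/83) = 2^41 mod 83 = 82, giving Legendre symbol -1.
d is a non-residue mod p, hence 83 remains inert in O_K.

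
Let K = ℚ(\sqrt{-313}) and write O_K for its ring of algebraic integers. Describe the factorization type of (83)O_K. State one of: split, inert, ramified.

83 remains inert

-313 mod 4 = 3, hence disc K = 4·(-313) = -1252 and O_K = ℤ[√-313].
disc(K) = -1252 is not divisible by 83; 83 is unramified.
(-313/83) = 19^41 mod 83 = 82, giving Legendre symbol -1.
(-313/83) = -1, so 83 is inert.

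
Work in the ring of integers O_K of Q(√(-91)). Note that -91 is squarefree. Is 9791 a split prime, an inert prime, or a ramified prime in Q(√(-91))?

d = -91 ≡ 1 (mod 4), so O_K = ℤ[(1+√-91)/2] and disc(K) = d = -91.
9791 ∤ -91, so 9791 is unramified.
(-91/9791) = 9700^4895 mod 9791 = 1, giving Legendre symbol 1.
d is a quadratic residue mod p, hence 9791 splits in O_K.

split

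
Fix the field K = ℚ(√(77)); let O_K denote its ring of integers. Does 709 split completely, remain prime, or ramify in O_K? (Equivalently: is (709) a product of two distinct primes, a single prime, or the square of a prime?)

77 mod 4 = 1, hence disc K = 77 and O_K = ℤ[(1+√77)/2].
disc(K) = 77 is not divisible by 709; 709 is unramified.
Euler's criterion: 77^354 mod 709 = 1. Thus (77|709) = 1.
(77/709) = 1, so 709 splits.

splits completely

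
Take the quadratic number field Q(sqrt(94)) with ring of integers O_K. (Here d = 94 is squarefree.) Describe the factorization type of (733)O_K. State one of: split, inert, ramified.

94 mod 4 = 2, hence disc K = 4·94 = 376 and O_K = ℤ[√94].
733 ∤ 376, so 733 is unramified.
(94/733) = 94^366 mod 733 = 732, giving Legendre symbol -1.
d is a non-residue mod p, hence 733 remains inert in O_K.

733 remains inert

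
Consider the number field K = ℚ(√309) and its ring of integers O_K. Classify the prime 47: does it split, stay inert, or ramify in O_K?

p splits

Since 309 ≡ 1 mod 4, the ring of integers is ℤ[(1+√309)/2] with discriminant 309.
47 ∤ 309, so 47 is unramified.
Compute (309/47) via Euler: 27^((47-1)/2) mod 47 = 1, so (309/47) = 1.
(309/47) = 1, so 47 splits.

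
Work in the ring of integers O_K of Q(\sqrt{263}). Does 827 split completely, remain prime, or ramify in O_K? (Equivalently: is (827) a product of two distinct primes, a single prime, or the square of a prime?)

Since 263 ≢ 1 mod 4, the ring of integers is ℤ[√263] with discriminant 4·263 = 1052.
disc(K) = 1052 is not divisible by 827; 827 is unramified.
Euler's criterion: 263^413 mod 827 = 1. Thus (263|827) = 1.
d is a quadratic residue mod p, hence 827 splits in O_K.

p splits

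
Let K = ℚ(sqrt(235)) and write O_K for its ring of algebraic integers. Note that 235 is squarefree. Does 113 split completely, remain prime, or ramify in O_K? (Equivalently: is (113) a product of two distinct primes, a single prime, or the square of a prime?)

Since 235 ≢ 1 mod 4, the ring of integers is ℤ[√235] with discriminant 4·235 = 940.
113 ∤ 940, so 113 is unramified.
Euler's criterion: 235^56 mod 113 = 1. Thus (235|113) = 1.
d is a quadratic residue mod p, hence 113 splits in O_K.

p splits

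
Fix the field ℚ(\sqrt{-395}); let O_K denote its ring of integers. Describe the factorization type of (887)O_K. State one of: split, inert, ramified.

-395 mod 4 = 1, hence disc K = -395 and O_K = ℤ[(1+√-395)/2].
887 ∤ -395, so 887 is unramified.
(-395/887) = 492^443 mod 887 = 886, giving Legendre symbol -1.
(-395/887) = -1, so 887 is inert.

887 remains inert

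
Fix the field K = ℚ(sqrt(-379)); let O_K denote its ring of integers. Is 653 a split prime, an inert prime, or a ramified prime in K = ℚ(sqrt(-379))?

-379 mod 4 = 1, hence disc K = -379 and O_K = ℤ[(1+√-379)/2].
653 ∤ -379, so 653 is unramified.
Compute (-379/653) via Euler: 274^((653-1)/2) mod 653 = 652, so (-379/653) = -1.
d is a non-residue mod p, hence 653 remains inert in O_K.

653 remains inert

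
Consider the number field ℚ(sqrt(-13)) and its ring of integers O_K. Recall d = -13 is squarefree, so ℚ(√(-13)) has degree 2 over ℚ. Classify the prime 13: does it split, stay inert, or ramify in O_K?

ramified

Since -13 ≢ 1 mod 4, the ring of integers is ℤ[√-13] with discriminant 4·(-13) = -52.
disc(K) = -52 = 13·(-4), so p = 13 is ramified.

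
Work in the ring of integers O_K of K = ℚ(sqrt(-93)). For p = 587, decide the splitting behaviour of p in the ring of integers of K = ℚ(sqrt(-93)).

inert — (587) stays prime in O_K

-93 mod 4 = 3, hence disc K = 4·(-93) = -372 and O_K = ℤ[√-93].
disc(K) = -372 is not divisible by 587; 587 is unramified.
Euler's criterion: (-93)^293 mod 587 = 586. Thus (-93|587) = -1.
Legendre symbol -1 ⇒ 587 is inert.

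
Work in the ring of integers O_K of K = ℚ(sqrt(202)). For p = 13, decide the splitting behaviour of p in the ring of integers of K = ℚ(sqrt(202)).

13 remains inert

Since 202 ≢ 1 mod 4, the ring of integers is ℤ[√202] with discriminant 4·202 = 808.
13 ∤ 808, so 13 is unramified.
Euler's criterion: 202^6 mod 13 = 12. Thus (202|13) = -1.
d is a non-residue mod p, hence 13 remains inert in O_K.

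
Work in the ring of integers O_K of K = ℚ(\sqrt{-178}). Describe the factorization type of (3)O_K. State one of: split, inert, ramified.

p is inert

-178 mod 4 = 2, hence disc K = 4·(-178) = -712 and O_K = ℤ[√-178].
3 ∤ -712, so 3 is unramified.
Compute (-178/3) via Euler: 2^((3-1)/2) mod 3 = 2, so (-178/3) = -1.
(-178/3) = -1, so 3 is inert.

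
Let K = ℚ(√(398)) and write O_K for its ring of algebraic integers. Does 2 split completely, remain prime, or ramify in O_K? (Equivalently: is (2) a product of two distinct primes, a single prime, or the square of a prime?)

d = 398 ≡ 2 (mod 4), so O_K = ℤ[√398] and disc(K) = 4d = 1592.
disc(K) = 1592 = 2·796, so p = 2 is ramified.

ramified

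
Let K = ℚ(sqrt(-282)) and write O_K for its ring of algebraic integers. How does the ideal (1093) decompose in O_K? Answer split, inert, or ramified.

Since -282 ≢ 1 mod 4, the ring of integers is ℤ[√-282] with discriminant 4·(-282) = -1128.
Since gcd(1093, -1128) = 1 the prime 1093 does not ramify.
(-282/1093) = 811^546 mod 1093 = 1092, giving Legendre symbol -1.
(-282/1093) = -1, so 1093 is inert.

inert — (1093) stays prime in O_K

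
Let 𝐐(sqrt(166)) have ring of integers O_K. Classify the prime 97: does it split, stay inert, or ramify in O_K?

166 mod 4 = 2, hence disc K = 4·166 = 664 and O_K = ℤ[√166].
97 ∤ 664, so 97 is unramified.
Euler's criterion: 166^48 mod 97 = 96. Thus (166|97) = -1.
(166/97) = -1, so 97 is inert.

97 remains inert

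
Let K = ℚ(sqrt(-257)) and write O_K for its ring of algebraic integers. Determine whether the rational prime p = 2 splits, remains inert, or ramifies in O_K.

2 is ramified

Since -257 ≢ 1 mod 4, the ring of integers is ℤ[√-257] with discriminant 4·(-257) = -1028.
disc(K) = -1028 = 2·(-514), so p = 2 is ramified.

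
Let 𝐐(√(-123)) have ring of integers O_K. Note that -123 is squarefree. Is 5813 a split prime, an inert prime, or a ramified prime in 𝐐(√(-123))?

d = -123 ≡ 1 (mod 4), so O_K = ℤ[(1+√-123)/2] and disc(K) = d = -123.
5813 ∤ -123, so 5813 is unramified.
Euler's criterion: (-123)^2906 mod 5813 = 5812. Thus (-123|5813) = -1.
(-123/5813) = -1, so 5813 is inert.

5813 remains inert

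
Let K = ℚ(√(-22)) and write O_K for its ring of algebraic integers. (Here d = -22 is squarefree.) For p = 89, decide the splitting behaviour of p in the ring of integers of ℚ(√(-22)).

-22 mod 4 = 2, hence disc K = 4·(-22) = -88 and O_K = ℤ[√-22].
Since gcd(89, -88) = 1 the prime 89 does not ramify.
Compute (-22/89) via Euler: 67^((89-1)/2) mod 89 = 1, so (-22/89) = 1.
d is a quadratic residue mod p, hence 89 splits in O_K.

splits completely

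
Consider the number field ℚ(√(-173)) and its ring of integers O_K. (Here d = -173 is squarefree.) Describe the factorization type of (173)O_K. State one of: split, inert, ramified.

173 is ramified

-173 mod 4 = 3, hence disc K = 4·(-173) = -692 and O_K = ℤ[√-173].
disc(K) = -692 = 173·(-4), so p = 173 is ramified.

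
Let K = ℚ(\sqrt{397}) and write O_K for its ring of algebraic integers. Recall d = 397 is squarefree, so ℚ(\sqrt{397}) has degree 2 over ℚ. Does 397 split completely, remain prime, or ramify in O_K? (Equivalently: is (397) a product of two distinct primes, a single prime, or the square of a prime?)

Since 397 ≡ 1 mod 4, the ring of integers is ℤ[(1+√397)/2] with discriminant 397.
Ramification test: 397 | 397. The prime 397 ramifies in K.

397 is ramified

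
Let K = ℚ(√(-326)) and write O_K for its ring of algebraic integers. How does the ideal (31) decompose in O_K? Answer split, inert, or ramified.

remains prime (inert)

-326 mod 4 = 2, hence disc K = 4·(-326) = -1304 and O_K = ℤ[√-326].
disc(K) = -1304 is not divisible by 31; 31 is unramified.
Compute (-326/31) via Euler: 15^((31-1)/2) mod 31 = 30, so (-326/31) = -1.
(-326/31) = -1, so 31 is inert.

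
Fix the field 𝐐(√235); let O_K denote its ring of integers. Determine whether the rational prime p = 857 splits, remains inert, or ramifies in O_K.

235 mod 4 = 3, hence disc K = 4·235 = 940 and O_K = ℤ[√235].
Since gcd(857, 940) = 1 the prime 857 does not ramify.
Compute (235/857) via Euler: 235^((857-1)/2) mod 857 = 1, so (235/857) = 1.
Legendre symbol 1 ⇒ 857 is split.

split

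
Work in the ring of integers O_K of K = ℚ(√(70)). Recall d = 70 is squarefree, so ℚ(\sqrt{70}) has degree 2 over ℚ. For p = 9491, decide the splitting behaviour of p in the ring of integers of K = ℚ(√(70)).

70 mod 4 = 2, hence disc K = 4·70 = 280 and O_K = ℤ[√70].
Since gcd(9491, 280) = 1 the prime 9491 does not ramify.
Legendre symbol by Euler's criterion: (70/9491) ≡ 70^4745 ≡ 9490 (mod 9491), i.e. (70/9491) = -1.
Legendre symbol -1 ⇒ 9491 is inert.

inert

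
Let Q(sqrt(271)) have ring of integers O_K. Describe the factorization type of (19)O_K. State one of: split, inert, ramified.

19 splits in O_K

Since 271 ≢ 1 mod 4, the ring of integers is ℤ[√271] with discriminant 4·271 = 1084.
disc(K) = 1084 is not divisible by 19; 19 is unramified.
Compute (271/19) via Euler: 5^((19-1)/2) mod 19 = 1, so (271/19) = 1.
d is a quadratic residue mod p, hence 19 splits in O_K.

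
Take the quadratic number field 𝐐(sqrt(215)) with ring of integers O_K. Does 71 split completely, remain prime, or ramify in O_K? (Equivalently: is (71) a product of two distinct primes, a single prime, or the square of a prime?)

splits completely

Since 215 ≢ 1 mod 4, the ring of integers is ℤ[√215] with discriminant 4·215 = 860.
Since gcd(71, 860) = 1 the prime 71 does not ramify.
(215/71) = 2^35 mod 71 = 1, giving Legendre symbol 1.
d is a quadratic residue mod p, hence 71 splits in O_K.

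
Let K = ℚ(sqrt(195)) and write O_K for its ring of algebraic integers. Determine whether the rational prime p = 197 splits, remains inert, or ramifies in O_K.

Since 195 ≢ 1 mod 4, the ring of integers is ℤ[√195] with discriminant 4·195 = 780.
Since gcd(197, 780) = 1 the prime 197 does not ramify.
(195/197) = 195^98 mod 197 = 196, giving Legendre symbol -1.
Legendre symbol -1 ⇒ 197 is inert.

remains prime (inert)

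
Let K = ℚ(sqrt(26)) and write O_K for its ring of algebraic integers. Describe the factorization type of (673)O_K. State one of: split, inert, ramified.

Since 26 ≢ 1 mod 4, the ring of integers is ℤ[√26] with discriminant 4·26 = 104.
disc(K) = 104 is not divisible by 673; 673 is unramified.
Euler's criterion: 26^336 mod 673 = 1. Thus (26|673) = 1.
(26/673) = 1, so 673 splits.

splits completely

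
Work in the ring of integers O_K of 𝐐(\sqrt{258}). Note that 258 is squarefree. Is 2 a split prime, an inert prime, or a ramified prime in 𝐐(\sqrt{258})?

Since 258 ≢ 1 mod 4, the ring of integers is ℤ[√258] with discriminant 4·258 = 1032.
disc(K) = 1032 = 2·516, so p = 2 is ramified.

ramified — (2) = 𝔭²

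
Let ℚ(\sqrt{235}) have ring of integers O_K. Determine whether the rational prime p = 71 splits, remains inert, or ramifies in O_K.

d = 235 ≡ 3 (mod 4), so O_K = ℤ[√235] and disc(K) = 4d = 940.
Since gcd(71, 940) = 1 the prime 71 does not ramify.
Compute (235/71) via Euler: 22^((71-1)/2) mod 71 = 70, so (235/71) = -1.
d is a non-residue mod p, hence 71 remains inert in O_K.

71 remains inert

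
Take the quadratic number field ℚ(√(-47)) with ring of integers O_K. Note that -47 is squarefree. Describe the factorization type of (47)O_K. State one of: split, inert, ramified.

47 is ramified

-47 mod 4 = 1, hence disc K = -47 and O_K = ℤ[(1+√-47)/2].
disc(K) = -47 = 47·(-1), so p = 47 is ramified.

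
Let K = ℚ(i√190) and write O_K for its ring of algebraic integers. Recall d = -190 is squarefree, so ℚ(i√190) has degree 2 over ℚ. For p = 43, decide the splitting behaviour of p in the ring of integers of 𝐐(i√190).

Since -190 ≢ 1 mod 4, the ring of integers is ℤ[√-190] with discriminant 4·(-190) = -760.
Since gcd(43, -760) = 1 the prime 43 does not ramify.
Euler's criterion: (-190)^21 mod 43 = 1. Thus (-190|43) = 1.
(-190/43) = 1, so 43 splits.

split — (43) = 𝔭₁𝔭₂ with 𝔭₁ ≠ 𝔭₂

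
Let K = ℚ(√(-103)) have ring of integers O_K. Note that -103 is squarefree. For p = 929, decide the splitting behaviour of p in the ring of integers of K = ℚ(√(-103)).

splits completely

d = -103 ≡ 1 (mod 4), so O_K = ℤ[(1+√-103)/2] and disc(K) = d = -103.
disc(K) = -103 is not divisible by 929; 929 is unramified.
Compute (-103/929) via Euler: 826^((929-1)/2) mod 929 = 1, so (-103/929) = 1.
(-103/929) = 1, so 929 splits.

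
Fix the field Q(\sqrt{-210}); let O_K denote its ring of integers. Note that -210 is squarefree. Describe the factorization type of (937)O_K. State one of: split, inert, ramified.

-210 mod 4 = 2, hence disc K = 4·(-210) = -840 and O_K = ℤ[√-210].
937 ∤ -840, so 937 is unramified.
(-210/937) = 727^468 mod 937 = 1, giving Legendre symbol 1.
Legendre symbol 1 ⇒ 937 is split.

split — (937) = 𝔭₁𝔭₂ with 𝔭₁ ≠ 𝔭₂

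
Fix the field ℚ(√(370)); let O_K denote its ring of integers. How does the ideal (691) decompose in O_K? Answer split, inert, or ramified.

691 remains inert

370 mod 4 = 2, hence disc K = 4·370 = 1480 and O_K = ℤ[√370].
Since gcd(691, 1480) = 1 the prime 691 does not ramify.
Compute (370/691) via Euler: 370^((691-1)/2) mod 691 = 690, so (370/691) = -1.
Legendre symbol -1 ⇒ 691 is inert.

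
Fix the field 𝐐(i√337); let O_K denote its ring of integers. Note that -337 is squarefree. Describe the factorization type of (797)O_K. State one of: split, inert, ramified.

d = -337 ≡ 3 (mod 4), so O_K = ℤ[√-337] and disc(K) = 4d = -1348.
797 ∤ -1348, so 797 is unramified.
Euler's criterion: (-337)^398 mod 797 = 1. Thus (-337|797) = 1.
Legendre symbol 1 ⇒ 797 is split.

p splits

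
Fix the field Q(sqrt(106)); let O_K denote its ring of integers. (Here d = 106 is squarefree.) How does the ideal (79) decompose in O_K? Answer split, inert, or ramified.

inert — (79) stays prime in O_K

d = 106 ≡ 2 (mod 4), so O_K = ℤ[√106] and disc(K) = 4d = 424.
Since gcd(79, 424) = 1 the prime 79 does not ramify.
Euler's criterion: 106^39 mod 79 = 78. Thus (106|79) = -1.
Legendre symbol -1 ⇒ 79 is inert.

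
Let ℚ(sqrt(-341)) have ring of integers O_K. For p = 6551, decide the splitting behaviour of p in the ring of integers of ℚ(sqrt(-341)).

-341 mod 4 = 3, hence disc K = 4·(-341) = -1364 and O_K = ℤ[√-341].
disc(K) = -1364 is not divisible by 6551; 6551 is unramified.
Euler's criterion: (-341)^3275 mod 6551 = 1. Thus (-341|6551) = 1.
Legendre symbol 1 ⇒ 6551 is split.

p splits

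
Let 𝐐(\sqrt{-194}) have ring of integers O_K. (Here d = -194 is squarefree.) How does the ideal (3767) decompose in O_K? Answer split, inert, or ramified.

d = -194 ≡ 2 (mod 4), so O_K = ℤ[√-194] and disc(K) = 4d = -776.
3767 ∤ -776, so 3767 is unramified.
Compute (-194/3767) via Euler: 3573^((3767-1)/2) mod 3767 = 3766, so (-194/3767) = -1.
Legendre symbol -1 ⇒ 3767 is inert.

p is inert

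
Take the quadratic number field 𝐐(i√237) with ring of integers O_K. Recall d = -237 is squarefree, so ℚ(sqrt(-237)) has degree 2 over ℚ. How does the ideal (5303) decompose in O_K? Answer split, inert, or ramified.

Since -237 ≢ 1 mod 4, the ring of integers is ℤ[√-237] with discriminant 4·(-237) = -948.
disc(K) = -948 is not divisible by 5303; 5303 is unramified.
Compute (-237/5303) via Euler: 5066^((5303-1)/2) mod 5303 = 1, so (-237/5303) = 1.
Legendre symbol 1 ⇒ 5303 is split.

splits completely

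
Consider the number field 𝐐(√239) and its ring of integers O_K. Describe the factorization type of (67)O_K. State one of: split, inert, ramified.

inert — (67) stays prime in O_K

Since 239 ≢ 1 mod 4, the ring of integers is ℤ[√239] with discriminant 4·239 = 956.
Since gcd(67, 956) = 1 the prime 67 does not ramify.
Compute (239/67) via Euler: 38^((67-1)/2) mod 67 = 66, so (239/67) = -1.
d is a non-residue mod p, hence 67 remains inert in O_K.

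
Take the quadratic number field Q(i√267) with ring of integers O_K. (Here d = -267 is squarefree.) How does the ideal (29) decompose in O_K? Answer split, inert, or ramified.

splits completely

-267 mod 4 = 1, hence disc K = -267 and O_K = ℤ[(1+√-267)/2].
Since gcd(29, -267) = 1 the prime 29 does not ramify.
Compute (-267/29) via Euler: 23^((29-1)/2) mod 29 = 1, so (-267/29) = 1.
d is a quadratic residue mod p, hence 29 splits in O_K.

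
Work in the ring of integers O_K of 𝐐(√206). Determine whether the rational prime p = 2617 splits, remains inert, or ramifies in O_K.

inert

Since 206 ≢ 1 mod 4, the ring of integers is ℤ[√206] with discriminant 4·206 = 824.
2617 ∤ 824, so 2617 is unramified.
Euler's criterion: 206^1308 mod 2617 = 2616. Thus (206|2617) = -1.
d is a non-residue mod p, hence 2617 remains inert in O_K.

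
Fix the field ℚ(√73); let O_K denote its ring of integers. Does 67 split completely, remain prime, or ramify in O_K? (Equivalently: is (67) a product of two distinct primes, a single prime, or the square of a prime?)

73 mod 4 = 1, hence disc K = 73 and O_K = ℤ[(1+√73)/2].
disc(K) = 73 is not divisible by 67; 67 is unramified.
Compute (73/67) via Euler: 6^((67-1)/2) mod 67 = 1, so (73/67) = 1.
(73/67) = 1, so 67 splits.

split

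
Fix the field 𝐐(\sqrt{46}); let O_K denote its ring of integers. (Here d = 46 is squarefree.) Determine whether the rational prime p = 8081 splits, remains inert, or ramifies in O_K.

splits completely

Since 46 ≢ 1 mod 4, the ring of integers is ℤ[√46] with discriminant 4·46 = 184.
8081 ∤ 184, so 8081 is unramified.
Euler's criterion: 46^4040 mod 8081 = 1. Thus (46|8081) = 1.
(46/8081) = 1, so 8081 splits.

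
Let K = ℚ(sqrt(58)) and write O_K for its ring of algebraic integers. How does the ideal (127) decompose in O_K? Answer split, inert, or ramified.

inert

d = 58 ≡ 2 (mod 4), so O_K = ℤ[√58] and disc(K) = 4d = 232.
127 ∤ 232, so 127 is unramified.
Euler's criterion: 58^63 mod 127 = 126. Thus (58|127) = -1.
(58/127) = -1, so 127 is inert.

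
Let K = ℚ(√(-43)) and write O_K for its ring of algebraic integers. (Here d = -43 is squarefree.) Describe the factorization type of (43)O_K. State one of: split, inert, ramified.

43 is ramified

d = -43 ≡ 1 (mod 4), so O_K = ℤ[(1+√-43)/2] and disc(K) = d = -43.
Ramification test: 43 | -43. The prime 43 ramifies in K.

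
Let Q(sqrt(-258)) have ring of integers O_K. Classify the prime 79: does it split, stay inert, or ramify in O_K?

d = -258 ≡ 2 (mod 4), so O_K = ℤ[√-258] and disc(K) = 4d = -1032.
Since gcd(79, -1032) = 1 the prime 79 does not ramify.
Legendre symbol by Euler's criterion: (-258/79) ≡ (-258)^39 ≡ 78 (mod 79), i.e. (-258/79) = -1.
(-258/79) = -1, so 79 is inert.

inert — (79) stays prime in O_K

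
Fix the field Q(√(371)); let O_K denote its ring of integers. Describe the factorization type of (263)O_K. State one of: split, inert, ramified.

p splits

Since 371 ≢ 1 mod 4, the ring of integers is ℤ[√371] with discriminant 4·371 = 1484.
disc(K) = 1484 is not divisible by 263; 263 is unramified.
Legendre symbol by Euler's criterion: (371/263) ≡ 371^131 ≡ 1 (mod 263), i.e. (371/263) = 1.
d is a quadratic residue mod p, hence 263 splits in O_K.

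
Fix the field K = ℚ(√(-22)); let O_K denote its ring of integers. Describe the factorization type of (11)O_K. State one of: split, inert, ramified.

11 is ramified

-22 mod 4 = 2, hence disc K = 4·(-22) = -88 and O_K = ℤ[√-22].
Ramification test: 11 | -88. The prime 11 ramifies in K.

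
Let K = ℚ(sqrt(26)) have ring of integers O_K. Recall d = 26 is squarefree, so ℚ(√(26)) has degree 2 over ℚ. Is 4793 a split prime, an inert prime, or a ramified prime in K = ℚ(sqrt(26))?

split — (4793) = 𝔭₁𝔭₂ with 𝔭₁ ≠ 𝔭₂

Since 26 ≢ 1 mod 4, the ring of integers is ℤ[√26] with discriminant 4·26 = 104.
4793 ∤ 104, so 4793 is unramified.
Euler's criterion: 26^2396 mod 4793 = 1. Thus (26|4793) = 1.
d is a quadratic residue mod p, hence 4793 splits in O_K.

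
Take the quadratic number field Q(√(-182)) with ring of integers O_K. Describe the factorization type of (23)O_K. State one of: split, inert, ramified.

d = -182 ≡ 2 (mod 4), so O_K = ℤ[√-182] and disc(K) = 4d = -728.
23 ∤ -728, so 23 is unramified.
Euler's criterion: (-182)^11 mod 23 = 1. Thus (-182|23) = 1.
d is a quadratic residue mod p, hence 23 splits in O_K.

split — (23) = 𝔭₁𝔭₂ with 𝔭₁ ≠ 𝔭₂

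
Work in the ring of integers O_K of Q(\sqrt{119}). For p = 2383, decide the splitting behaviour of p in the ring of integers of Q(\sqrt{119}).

119 mod 4 = 3, hence disc K = 4·119 = 476 and O_K = ℤ[√119].
disc(K) = 476 is not divisible by 2383; 2383 is unramified.
Euler's criterion: 119^1191 mod 2383 = 2382. Thus (119|2383) = -1.
Legendre symbol -1 ⇒ 2383 is inert.

inert — (2383) stays prime in O_K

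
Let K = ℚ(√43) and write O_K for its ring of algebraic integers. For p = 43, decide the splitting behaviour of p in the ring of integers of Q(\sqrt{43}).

p ramifies

d = 43 ≡ 3 (mod 4), so O_K = ℤ[√43] and disc(K) = 4d = 172.
43 divides disc(K) = 172, so 43 ramifies.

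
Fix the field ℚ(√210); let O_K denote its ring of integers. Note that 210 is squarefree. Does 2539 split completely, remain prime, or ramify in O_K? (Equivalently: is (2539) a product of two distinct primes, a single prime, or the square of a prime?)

d = 210 ≡ 2 (mod 4), so O_K = ℤ[√210] and disc(K) = 4d = 840.
Since gcd(2539, 840) = 1 the prime 2539 does not ramify.
Euler's criterion: 210^1269 mod 2539 = 1. Thus (210|2539) = 1.
(210/2539) = 1, so 2539 splits.

2539 splits in O_K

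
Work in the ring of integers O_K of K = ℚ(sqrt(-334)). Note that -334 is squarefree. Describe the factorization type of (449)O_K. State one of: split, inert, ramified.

p splits

d = -334 ≡ 2 (mod 4), so O_K = ℤ[√-334] and disc(K) = 4d = -1336.
Since gcd(449, -1336) = 1 the prime 449 does not ramify.
Legendre symbol by Euler's criterion: (-334/449) ≡ (-334)^224 ≡ 1 (mod 449), i.e. (-334/449) = 1.
d is a quadratic residue mod p, hence 449 splits in O_K.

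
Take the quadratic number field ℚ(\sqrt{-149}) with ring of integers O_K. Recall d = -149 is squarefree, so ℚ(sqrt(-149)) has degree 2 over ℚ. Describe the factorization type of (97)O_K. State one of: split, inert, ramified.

d = -149 ≡ 3 (mod 4), so O_K = ℤ[√-149] and disc(K) = 4d = -596.
Since gcd(97, -596) = 1 the prime 97 does not ramify.
(-149/97) = 45^48 mod 97 = 96, giving Legendre symbol -1.
Legendre symbol -1 ⇒ 97 is inert.

remains prime (inert)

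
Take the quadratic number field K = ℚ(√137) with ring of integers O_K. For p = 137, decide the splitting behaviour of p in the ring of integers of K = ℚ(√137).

137 is ramified

Since 137 ≡ 1 mod 4, the ring of integers is ℤ[(1+√137)/2] with discriminant 137.
disc(K) = 137 = 137·1, so p = 137 is ramified.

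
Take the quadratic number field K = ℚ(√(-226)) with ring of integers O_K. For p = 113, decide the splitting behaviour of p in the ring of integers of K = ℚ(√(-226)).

ramifies in O_K

d = -226 ≡ 2 (mod 4), so O_K = ℤ[√-226] and disc(K) = 4d = -904.
Ramification test: 113 | -904. The prime 113 ramifies in K.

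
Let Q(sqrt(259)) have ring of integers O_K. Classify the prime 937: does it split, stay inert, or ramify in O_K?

Since 259 ≢ 1 mod 4, the ring of integers is ℤ[√259] with discriminant 4·259 = 1036.
Since gcd(937, 1036) = 1 the prime 937 does not ramify.
(259/937) = 259^468 mod 937 = 936, giving Legendre symbol -1.
Legendre symbol -1 ⇒ 937 is inert.

937 remains inert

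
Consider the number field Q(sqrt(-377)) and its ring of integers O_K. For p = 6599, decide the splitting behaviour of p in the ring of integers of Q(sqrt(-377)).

6599 splits in O_K

d = -377 ≡ 3 (mod 4), so O_K = ℤ[√-377] and disc(K) = 4d = -1508.
disc(K) = -1508 is not divisible by 6599; 6599 is unramified.
Euler's criterion: (-377)^3299 mod 6599 = 1. Thus (-377|6599) = 1.
d is a quadratic residue mod p, hence 6599 splits in O_K.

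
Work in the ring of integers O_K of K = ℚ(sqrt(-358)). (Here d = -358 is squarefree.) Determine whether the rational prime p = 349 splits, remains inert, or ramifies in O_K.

d = -358 ≡ 2 (mod 4), so O_K = ℤ[√-358] and disc(K) = 4d = -1432.
Since gcd(349, -1432) = 1 the prime 349 does not ramify.
(-358/349) = 340^174 mod 349 = 1, giving Legendre symbol 1.
d is a quadratic residue mod p, hence 349 splits in O_K.

split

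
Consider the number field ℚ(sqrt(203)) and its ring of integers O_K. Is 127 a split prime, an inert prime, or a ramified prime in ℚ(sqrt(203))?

127 splits in O_K

d = 203 ≡ 3 (mod 4), so O_K = ℤ[√203] and disc(K) = 4d = 812.
disc(K) = 812 is not divisible by 127; 127 is unramified.
Legendre symbol by Euler's criterion: (203/127) ≡ 203^63 ≡ 1 (mod 127), i.e. (203/127) = 1.
Legendre symbol 1 ⇒ 127 is split.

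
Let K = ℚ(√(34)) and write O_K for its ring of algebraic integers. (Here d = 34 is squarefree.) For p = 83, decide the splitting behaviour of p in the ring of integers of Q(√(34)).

83 remains inert

d = 34 ≡ 2 (mod 4), so O_K = ℤ[√34] and disc(K) = 4d = 136.
83 ∤ 136, so 83 is unramified.
Legendre symbol by Euler's criterion: (34/83) ≡ 34^41 ≡ 82 (mod 83), i.e. (34/83) = -1.
(34/83) = -1, so 83 is inert.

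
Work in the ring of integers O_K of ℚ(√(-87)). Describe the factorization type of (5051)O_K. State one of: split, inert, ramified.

Since -87 ≡ 1 mod 4, the ring of integers is ℤ[(1+√-87)/2] with discriminant -87.
Since gcd(5051, -87) = 1 the prime 5051 does not ramify.
Euler's criterion: (-87)^2525 mod 5051 = 5050. Thus (-87|5051) = -1.
d is a non-residue mod p, hence 5051 remains inert in O_K.

5051 remains inert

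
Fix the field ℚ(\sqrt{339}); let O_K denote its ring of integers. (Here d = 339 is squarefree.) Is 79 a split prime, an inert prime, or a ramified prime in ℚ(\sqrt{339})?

split — (79) = 𝔭₁𝔭₂ with 𝔭₁ ≠ 𝔭₂

d = 339 ≡ 3 (mod 4), so O_K = ℤ[√339] and disc(K) = 4d = 1356.
79 ∤ 1356, so 79 is unramified.
(339/79) = 23^39 mod 79 = 1, giving Legendre symbol 1.
d is a quadratic residue mod p, hence 79 splits in O_K.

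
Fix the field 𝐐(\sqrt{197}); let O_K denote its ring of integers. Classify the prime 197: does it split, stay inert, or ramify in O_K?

d = 197 ≡ 1 (mod 4), so O_K = ℤ[(1+√197)/2] and disc(K) = d = 197.
disc(K) = 197 = 197·1, so p = 197 is ramified.

ramifies in O_K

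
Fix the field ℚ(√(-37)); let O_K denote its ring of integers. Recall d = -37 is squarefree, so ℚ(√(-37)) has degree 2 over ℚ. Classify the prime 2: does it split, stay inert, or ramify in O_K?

2 is ramified

d = -37 ≡ 3 (mod 4), so O_K = ℤ[√-37] and disc(K) = 4d = -148.
disc(K) = -148 = 2·(-74), so p = 2 is ramified.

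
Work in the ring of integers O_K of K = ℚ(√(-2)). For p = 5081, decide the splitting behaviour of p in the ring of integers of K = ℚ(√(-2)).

Since -2 ≢ 1 mod 4, the ring of integers is ℤ[√-2] with discriminant 4·(-2) = -8.
disc(K) = -8 is not divisible by 5081; 5081 is unramified.
Euler's criterion: (-2)^2540 mod 5081 = 1. Thus (-2|5081) = 1.
Legendre symbol 1 ⇒ 5081 is split.

split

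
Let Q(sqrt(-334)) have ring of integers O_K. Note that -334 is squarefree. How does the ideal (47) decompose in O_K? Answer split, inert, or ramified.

split — (47) = 𝔭₁𝔭₂ with 𝔭₁ ≠ 𝔭₂

d = -334 ≡ 2 (mod 4), so O_K = ℤ[√-334] and disc(K) = 4d = -1336.
47 ∤ -1336, so 47 is unramified.
Compute (-334/47) via Euler: 42^((47-1)/2) mod 47 = 1, so (-334/47) = 1.
d is a quadratic residue mod p, hence 47 splits in O_K.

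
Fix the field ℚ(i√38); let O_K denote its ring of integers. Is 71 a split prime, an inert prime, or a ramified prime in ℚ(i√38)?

d = -38 ≡ 2 (mod 4), so O_K = ℤ[√-38] and disc(K) = 4d = -152.
disc(K) = -152 is not divisible by 71; 71 is unramified.
Euler's criterion: (-38)^35 mod 71 = 70. Thus (-38|71) = -1.
d is a non-residue mod p, hence 71 remains inert in O_K.

inert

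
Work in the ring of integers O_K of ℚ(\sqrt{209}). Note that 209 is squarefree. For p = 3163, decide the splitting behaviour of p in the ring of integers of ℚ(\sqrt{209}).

d = 209 ≡ 1 (mod 4), so O_K = ℤ[(1+√209)/2] and disc(K) = d = 209.
3163 ∤ 209, so 3163 is unramified.
Compute (209/3163) via Euler: 209^((3163-1)/2) mod 3163 = 3162, so (209/3163) = -1.
(209/3163) = -1, so 3163 is inert.

p is inert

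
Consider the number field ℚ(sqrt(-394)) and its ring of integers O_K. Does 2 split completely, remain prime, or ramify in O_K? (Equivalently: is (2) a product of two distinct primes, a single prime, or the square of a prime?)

-394 mod 4 = 2, hence disc K = 4·(-394) = -1576 and O_K = ℤ[√-394].
Ramification test: 2 | -1576. The prime 2 ramifies in K.

ramifies in O_K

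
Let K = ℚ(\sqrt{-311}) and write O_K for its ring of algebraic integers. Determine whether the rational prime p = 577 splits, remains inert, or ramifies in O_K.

Since -311 ≡ 1 mod 4, the ring of integers is ℤ[(1+√-311)/2] with discriminant -311.
disc(K) = -311 is not divisible by 577; 577 is unramified.
(-311/577) = 266^288 mod 577 = 576, giving Legendre symbol -1.
d is a non-residue mod p, hence 577 remains inert in O_K.

577 remains inert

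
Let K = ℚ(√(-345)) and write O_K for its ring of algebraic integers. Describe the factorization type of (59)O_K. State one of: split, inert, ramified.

-345 mod 4 = 3, hence disc K = 4·(-345) = -1380 and O_K = ℤ[√-345].
59 ∤ -1380, so 59 is unramified.
Legendre symbol by Euler's criterion: (-345/59) ≡ (-345)^29 ≡ 1 (mod 59), i.e. (-345/59) = 1.
d is a quadratic residue mod p, hence 59 splits in O_K.

59 splits in O_K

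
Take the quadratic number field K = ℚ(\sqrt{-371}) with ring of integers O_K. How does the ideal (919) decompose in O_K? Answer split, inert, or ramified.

Since -371 ≡ 1 mod 4, the ring of integers is ℤ[(1+√-371)/2] with discriminant -371.
disc(K) = -371 is not divisible by 919; 919 is unramified.
Legendre symbol by Euler's criterion: (-371/919) ≡ (-371)^459 ≡ 918 (mod 919), i.e. (-371/919) = -1.
(-371/919) = -1, so 919 is inert.

inert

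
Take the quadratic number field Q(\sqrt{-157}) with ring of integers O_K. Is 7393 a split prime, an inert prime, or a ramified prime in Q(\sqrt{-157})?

-157 mod 4 = 3, hence disc K = 4·(-157) = -628 and O_K = ℤ[√-157].
disc(K) = -628 is not divisible by 7393; 7393 is unramified.
Euler's criterion: (-157)^3696 mod 7393 = 1. Thus (-157|7393) = 1.
Legendre symbol 1 ⇒ 7393 is split.

p splits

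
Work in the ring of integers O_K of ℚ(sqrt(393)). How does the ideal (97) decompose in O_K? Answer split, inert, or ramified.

Since 393 ≡ 1 mod 4, the ring of integers is ℤ[(1+√393)/2] with discriminant 393.
97 ∤ 393, so 97 is unramified.
(393/97) = 5^48 mod 97 = 96, giving Legendre symbol -1.
Legendre symbol -1 ⇒ 97 is inert.

inert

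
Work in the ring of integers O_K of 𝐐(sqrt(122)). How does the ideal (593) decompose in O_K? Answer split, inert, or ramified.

Since 122 ≢ 1 mod 4, the ring of integers is ℤ[√122] with discriminant 4·122 = 488.
disc(K) = 488 is not divisible by 593; 593 is unramified.
Euler's criterion: 122^296 mod 593 = 592. Thus (122|593) = -1.
d is a non-residue mod p, hence 593 remains inert in O_K.

remains prime (inert)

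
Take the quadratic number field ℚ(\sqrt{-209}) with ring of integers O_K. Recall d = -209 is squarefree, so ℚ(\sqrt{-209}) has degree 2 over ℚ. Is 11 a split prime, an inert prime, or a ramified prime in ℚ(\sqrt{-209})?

11 is ramified

Since -209 ≢ 1 mod 4, the ring of integers is ℤ[√-209] with discriminant 4·(-209) = -836.
Ramification test: 11 | -836. The prime 11 ramifies in K.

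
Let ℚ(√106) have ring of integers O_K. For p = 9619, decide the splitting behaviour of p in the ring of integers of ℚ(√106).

d = 106 ≡ 2 (mod 4), so O_K = ℤ[√106] and disc(K) = 4d = 424.
Since gcd(9619, 424) = 1 the prime 9619 does not ramify.
Legendre symbol by Euler's criterion: (106/9619) ≡ 106^4809 ≡ 1 (mod 9619), i.e. (106/9619) = 1.
Legendre symbol 1 ⇒ 9619 is split.

p splits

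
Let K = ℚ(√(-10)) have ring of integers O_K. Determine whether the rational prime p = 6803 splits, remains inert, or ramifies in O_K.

d = -10 ≡ 2 (mod 4), so O_K = ℤ[√-10] and disc(K) = 4d = -40.
Since gcd(6803, -40) = 1 the prime 6803 does not ramify.
(-10/6803) = 6793^3401 mod 6803 = 6802, giving Legendre symbol -1.
(-10/6803) = -1, so 6803 is inert.

remains prime (inert)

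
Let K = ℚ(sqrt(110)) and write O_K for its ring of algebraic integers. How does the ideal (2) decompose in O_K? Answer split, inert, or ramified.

ramified — (2) = 𝔭²

110 mod 4 = 2, hence disc K = 4·110 = 440 and O_K = ℤ[√110].
2 divides disc(K) = 440, so 2 ramifies.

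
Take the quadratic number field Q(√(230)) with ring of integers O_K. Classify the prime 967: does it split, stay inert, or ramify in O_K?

Since 230 ≢ 1 mod 4, the ring of integers is ℤ[√230] with discriminant 4·230 = 920.
Since gcd(967, 920) = 1 the prime 967 does not ramify.
Euler's criterion: 230^483 mod 967 = 1. Thus (230|967) = 1.
(230/967) = 1, so 967 splits.

split — (967) = 𝔭₁𝔭₂ with 𝔭₁ ≠ 𝔭₂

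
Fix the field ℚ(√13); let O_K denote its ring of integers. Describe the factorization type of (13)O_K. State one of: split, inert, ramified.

d = 13 ≡ 1 (mod 4), so O_K = ℤ[(1+√13)/2] and disc(K) = d = 13.
13 divides disc(K) = 13, so 13 ramifies.

ramified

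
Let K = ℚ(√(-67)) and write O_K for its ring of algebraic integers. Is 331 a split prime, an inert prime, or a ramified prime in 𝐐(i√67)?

inert

-67 mod 4 = 1, hence disc K = -67 and O_K = ℤ[(1+√-67)/2].
disc(K) = -67 is not divisible by 331; 331 is unramified.
Compute (-67/331) via Euler: 264^((331-1)/2) mod 331 = 330, so (-67/331) = -1.
d is a non-residue mod p, hence 331 remains inert in O_K.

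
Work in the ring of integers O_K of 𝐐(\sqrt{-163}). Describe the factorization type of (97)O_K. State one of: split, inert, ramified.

split

d = -163 ≡ 1 (mod 4), so O_K = ℤ[(1+√-163)/2] and disc(K) = d = -163.
Since gcd(97, -163) = 1 the prime 97 does not ramify.
(-163/97) = 31^48 mod 97 = 1, giving Legendre symbol 1.
(-163/97) = 1, so 97 splits.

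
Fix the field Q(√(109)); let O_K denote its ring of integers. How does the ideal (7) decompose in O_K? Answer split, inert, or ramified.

109 mod 4 = 1, hence disc K = 109 and O_K = ℤ[(1+√109)/2].
7 ∤ 109, so 7 is unramified.
(109/7) = 4^3 mod 7 = 1, giving Legendre symbol 1.
(109/7) = 1, so 7 splits.

p splits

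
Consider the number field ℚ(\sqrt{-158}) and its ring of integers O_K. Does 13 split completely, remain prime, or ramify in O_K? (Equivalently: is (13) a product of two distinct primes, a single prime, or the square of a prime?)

inert

-158 mod 4 = 2, hence disc K = 4·(-158) = -632 and O_K = ℤ[√-158].
disc(K) = -632 is not divisible by 13; 13 is unramified.
(-158/13) = 11^6 mod 13 = 12, giving Legendre symbol -1.
d is a non-residue mod p, hence 13 remains inert in O_K.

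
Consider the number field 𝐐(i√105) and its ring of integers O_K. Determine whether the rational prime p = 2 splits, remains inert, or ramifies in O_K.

-105 mod 4 = 3, hence disc K = 4·(-105) = -420 and O_K = ℤ[√-105].
Ramification test: 2 | -420. The prime 2 ramifies in K.

ramifies in O_K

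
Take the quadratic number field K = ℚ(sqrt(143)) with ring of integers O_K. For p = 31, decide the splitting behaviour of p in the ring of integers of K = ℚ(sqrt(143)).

splits completely

d = 143 ≡ 3 (mod 4), so O_K = ℤ[√143] and disc(K) = 4d = 572.
Since gcd(31, 572) = 1 the prime 31 does not ramify.
Euler's criterion: 143^15 mod 31 = 1. Thus (143|31) = 1.
(143/31) = 1, so 31 splits.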